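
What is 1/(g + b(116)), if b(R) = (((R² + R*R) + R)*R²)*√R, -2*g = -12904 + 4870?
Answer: -4017/15343264316429371295 + 727377536*√29/15343264316429371295 ≈ 2.5529e-10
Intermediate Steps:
g = 4017 (g = -(-12904 + 4870)/2 = -½*(-8034) = 4017)
b(R) = R^(5/2)*(R + 2*R²) (b(R) = (((R² + R²) + R)*R²)*√R = ((2*R² + R)*R²)*√R = ((R + 2*R²)*R²)*√R = (R²*(R + 2*R²))*√R = R^(5/2)*(R + 2*R²))
1/(g + b(116)) = 1/(4017 + 116^(7/2)*(1 + 2*116)) = 1/(4017 + (3121792*√29)*(1 + 232)) = 1/(4017 + (3121792*√29)*233) = 1/(4017 + 727377536*√29)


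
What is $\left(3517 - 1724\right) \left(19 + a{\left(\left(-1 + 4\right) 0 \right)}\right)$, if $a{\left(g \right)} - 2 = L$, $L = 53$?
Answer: $132682$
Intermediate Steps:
$a{\left(g \right)} = 55$ ($a{\left(g \right)} = 2 + 53 = 55$)
$\left(3517 - 1724\right) \left(19 + a{\left(\left(-1 + 4\right) 0 \right)}\right) = \left(3517 - 1724\right) \left(19 + 55\right) = 1793 \cdot 74 = 132682$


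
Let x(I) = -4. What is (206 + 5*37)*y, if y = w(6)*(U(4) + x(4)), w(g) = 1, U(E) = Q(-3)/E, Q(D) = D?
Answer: -7429/4 ≈ -1857.3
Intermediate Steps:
U(E) = -3/E
y = -19/4 (y = 1*(-3/4 - 4) = 1*(-3*¼ - 4) = 1*(-¾ - 4) = 1*(-19/4) = -19/4 ≈ -4.7500)
(206 + 5*37)*y = (206 + 5*37)*(-19/4) = (206 + 185)*(-19/4) = 391*(-19/4) = -7429/4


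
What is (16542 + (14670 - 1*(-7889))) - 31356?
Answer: 7745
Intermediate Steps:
(16542 + (14670 - 1*(-7889))) - 31356 = (16542 + (14670 + 7889)) - 31356 = (16542 + 22559) - 31356 = 39101 - 31356 = 7745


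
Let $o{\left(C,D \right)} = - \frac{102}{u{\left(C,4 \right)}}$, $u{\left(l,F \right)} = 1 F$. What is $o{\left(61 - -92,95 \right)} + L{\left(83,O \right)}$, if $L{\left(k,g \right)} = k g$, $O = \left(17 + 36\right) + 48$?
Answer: $\frac{16715}{2} \approx 8357.5$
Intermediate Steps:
$u{\left(l,F \right)} = F$
$o{\left(C,D \right)} = - \frac{51}{2}$ ($o{\left(C,D \right)} = - \frac{102}{4} = \left(-102\right) \frac{1}{4} = - \frac{51}{2}$)
$O = 101$ ($O = 53 + 48 = 101$)
$L{\left(k,g \right)} = g k$
$o{\left(61 - -92,95 \right)} + L{\left(83,O \right)} = - \frac{51}{2} + 101 \cdot 83 = - \frac{51}{2} + 8383 = \frac{16715}{2}$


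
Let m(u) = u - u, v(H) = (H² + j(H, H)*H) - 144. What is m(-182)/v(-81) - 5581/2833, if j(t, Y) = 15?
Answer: -5581/2833 ≈ -1.9700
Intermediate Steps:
v(H) = -144 + H² + 15*H (v(H) = (H² + 15*H) - 144 = -144 + H² + 15*H)
m(u) = 0
m(-182)/v(-81) - 5581/2833 = 0/(-144 + (-81)² + 15*(-81)) - 5581/2833 = 0/(-144 + 6561 - 1215) - 5581*1/2833 = 0/5202 - 5581/2833 = 0*(1/5202) - 5581/2833 = 0 - 5581/2833 = -5581/2833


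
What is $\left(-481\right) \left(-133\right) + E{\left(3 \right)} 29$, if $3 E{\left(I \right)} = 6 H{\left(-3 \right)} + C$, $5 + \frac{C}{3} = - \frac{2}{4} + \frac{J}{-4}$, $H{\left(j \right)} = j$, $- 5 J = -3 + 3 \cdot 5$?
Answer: $\frac{636569}{10} \approx 63657.0$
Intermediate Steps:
$J = - \frac{12}{5}$ ($J = - \frac{-3 + 3 \cdot 5}{5} = - \frac{-3 + 15}{5} = \left(- \frac{1}{5}\right) 12 = - \frac{12}{5} \approx -2.4$)
$C = - \frac{147}{10}$ ($C = -15 + 3 \left(- \frac{2}{4} - \frac{12}{5 \left(-4\right)}\right) = -15 + 3 \left(\left(-2\right) \frac{1}{4} - - \frac{3}{5}\right) = -15 + 3 \left(- \frac{1}{2} + \frac{3}{5}\right) = -15 + 3 \cdot \frac{1}{10} = -15 + \frac{3}{10} = - \frac{147}{10} \approx -14.7$)
$E{\left(I \right)} = - \frac{109}{10}$ ($E{\left(I \right)} = \frac{6 \left(-3\right) - \frac{147}{10}}{3} = \frac{-18 - \frac{147}{10}}{3} = \frac{1}{3} \left(- \frac{327}{10}\right) = - \frac{109}{10}$)
$\left(-481\right) \left(-133\right) + E{\left(3 \right)} 29 = \left(-481\right) \left(-133\right) - \frac{3161}{10} = 63973 - \frac{3161}{10} = \frac{636569}{10}$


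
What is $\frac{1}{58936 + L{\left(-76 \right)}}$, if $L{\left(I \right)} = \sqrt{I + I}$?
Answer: $\frac{7367}{434181531} - \frac{i \sqrt{38}}{1736726124} \approx 1.6968 \cdot 10^{-5} - 3.5494 \cdot 10^{-9} i$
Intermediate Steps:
$L{\left(I \right)} = \sqrt{2} \sqrt{I}$ ($L{\left(I \right)} = \sqrt{2 I} = \sqrt{2} \sqrt{I}$)
$\frac{1}{58936 + L{\left(-76 \right)}} = \frac{1}{58936 + \sqrt{2} \sqrt{-76}} = \frac{1}{58936 + \sqrt{2} \cdot 2 i \sqrt{19}} = \frac{1}{58936 + 2 i \sqrt{38}}$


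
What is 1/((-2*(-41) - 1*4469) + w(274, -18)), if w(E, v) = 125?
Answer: -1/4262 ≈ -0.00023463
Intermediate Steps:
1/((-2*(-41) - 1*4469) + w(274, -18)) = 1/((-2*(-41) - 1*4469) + 125) = 1/((82 - 4469) + 125) = 1/(-4387 + 125) = 1/(-4262) = -1/4262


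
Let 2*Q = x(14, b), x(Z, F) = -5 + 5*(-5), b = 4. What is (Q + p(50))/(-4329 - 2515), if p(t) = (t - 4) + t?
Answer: -81/6844 ≈ -0.011835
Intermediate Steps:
x(Z, F) = -30 (x(Z, F) = -5 - 25 = -30)
Q = -15 (Q = (½)*(-30) = -15)
p(t) = -4 + 2*t (p(t) = (-4 + t) + t = -4 + 2*t)
(Q + p(50))/(-4329 - 2515) = (-15 + (-4 + 2*50))/(-4329 - 2515) = (-15 + (-4 + 100))/(-6844) = (-15 + 96)*(-1/6844) = 81*(-1/6844) = -81/6844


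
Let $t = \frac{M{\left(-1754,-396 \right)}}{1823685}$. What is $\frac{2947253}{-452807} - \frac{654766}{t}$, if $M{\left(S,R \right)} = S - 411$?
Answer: $\frac{108138183071762845}{196065431} \approx 5.5154 \cdot 10^{8}$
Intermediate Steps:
$M{\left(S,R \right)} = -411 + S$ ($M{\left(S,R \right)} = S - 411 = -411 + S$)
$t = - \frac{433}{364737}$ ($t = \frac{-411 - 1754}{1823685} = \left(-2165\right) \frac{1}{1823685} = - \frac{433}{364737} \approx -0.0011872$)
$\frac{2947253}{-452807} - \frac{654766}{t} = \frac{2947253}{-452807} - \frac{654766}{- \frac{433}{364737}} = 2947253 \left(- \frac{1}{452807}\right) - - \frac{238817386542}{433} = - \frac{2947253}{452807} + \frac{238817386542}{433} = \frac{108138183071762845}{196065431}$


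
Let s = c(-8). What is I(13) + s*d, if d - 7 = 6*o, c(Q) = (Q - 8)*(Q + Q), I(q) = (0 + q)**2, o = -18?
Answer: -25687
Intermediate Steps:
I(q) = q**2
c(Q) = 2*Q*(-8 + Q) (c(Q) = (-8 + Q)*(2*Q) = 2*Q*(-8 + Q))
d = -101 (d = 7 + 6*(-18) = 7 - 108 = -101)
s = 256 (s = 2*(-8)*(-8 - 8) = 2*(-8)*(-16) = 256)
I(13) + s*d = 13**2 + 256*(-101) = 169 - 25856 = -25687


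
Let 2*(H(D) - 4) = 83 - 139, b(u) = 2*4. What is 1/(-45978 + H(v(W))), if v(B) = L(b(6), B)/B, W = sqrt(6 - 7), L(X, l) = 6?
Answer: -1/46002 ≈ -2.1738e-5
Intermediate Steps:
b(u) = 8
W = I (W = sqrt(-1) = I ≈ 1.0*I)
v(B) = 6/B
H(D) = -24 (H(D) = 4 + (83 - 139)/2 = 4 + (1/2)*(-56) = 4 - 28 = -24)
1/(-45978 + H(v(W))) = 1/(-45978 - 24) = 1/(-46002) = -1/46002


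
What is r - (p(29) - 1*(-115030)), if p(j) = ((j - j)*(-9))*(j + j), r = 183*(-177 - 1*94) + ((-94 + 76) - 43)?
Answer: -164684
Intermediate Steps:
r = -49654 (r = 183*(-177 - 94) + (-18 - 43) = 183*(-271) - 61 = -49593 - 61 = -49654)
p(j) = 0 (p(j) = (0*(-9))*(2*j) = 0*(2*j) = 0)
r - (p(29) - 1*(-115030)) = -49654 - (0 - 1*(-115030)) = -49654 - (0 + 115030) = -49654 - 1*115030 = -49654 - 115030 = -164684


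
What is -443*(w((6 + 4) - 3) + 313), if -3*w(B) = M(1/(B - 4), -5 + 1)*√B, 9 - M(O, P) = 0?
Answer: -138659 + 1329*√7 ≈ -1.3514e+5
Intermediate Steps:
M(O, P) = 9 (M(O, P) = 9 - 1*0 = 9 + 0 = 9)
w(B) = -3*√B
-443*(w((6 + 4) - 3) + 313) = -443*(-3*√((6 + 4) - 3) + 313) = -443*(-3*√(10 - 3) + 313) = -443*(-3*√7 + 313) = -443*(313 - 3*√7) = -138659 + 1329*√7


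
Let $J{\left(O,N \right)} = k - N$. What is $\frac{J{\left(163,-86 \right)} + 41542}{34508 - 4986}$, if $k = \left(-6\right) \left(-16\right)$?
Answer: $\frac{20862}{14761} \approx 1.4133$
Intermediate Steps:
$k = 96$
$J{\left(O,N \right)} = 96 - N$
$\frac{J{\left(163,-86 \right)} + 41542}{34508 - 4986} = \frac{\left(96 - -86\right) + 41542}{34508 - 4986} = \frac{\left(96 + 86\right) + 41542}{29522} = \left(182 + 41542\right) \frac{1}{29522} = 41724 \cdot \frac{1}{29522} = \frac{20862}{14761}$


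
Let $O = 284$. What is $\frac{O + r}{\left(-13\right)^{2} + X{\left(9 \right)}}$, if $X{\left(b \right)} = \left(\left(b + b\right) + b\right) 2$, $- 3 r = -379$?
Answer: $\frac{1231}{669} \approx 1.8401$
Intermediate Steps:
$r = \frac{379}{3}$ ($r = \left(- \frac{1}{3}\right) \left(-379\right) = \frac{379}{3} \approx 126.33$)
$X{\left(b \right)} = 6 b$ ($X{\left(b \right)} = \left(2 b + b\right) 2 = 3 b 2 = 6 b$)
$\frac{O + r}{\left(-13\right)^{2} + X{\left(9 \right)}} = \frac{284 + \frac{379}{3}}{\left(-13\right)^{2} + 6 \cdot 9} = \frac{1231}{3 \left(169 + 54\right)} = \frac{1231}{3 \cdot 223} = \frac{1231}{3} \cdot \frac{1}{223} = \frac{1231}{669}$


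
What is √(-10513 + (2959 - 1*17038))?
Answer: 4*I*√1537 ≈ 156.82*I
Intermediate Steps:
√(-10513 + (2959 - 1*17038)) = √(-10513 + (2959 - 17038)) = √(-10513 - 14079) = √(-24592) = 4*I*√1537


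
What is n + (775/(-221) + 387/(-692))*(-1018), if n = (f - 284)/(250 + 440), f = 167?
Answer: 18198576179/4396795 ≈ 4139.1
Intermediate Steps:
n = -39/230 (n = (167 - 284)/(250 + 440) = -117/690 = -117*1/690 = -39/230 ≈ -0.16957)
n + (775/(-221) + 387/(-692))*(-1018) = -39/230 + (775/(-221) + 387/(-692))*(-1018) = -39/230 + (775*(-1/221) + 387*(-1/692))*(-1018) = -39/230 + (-775/221 - 387/692)*(-1018) = -39/230 - 621827/152932*(-1018) = -39/230 + 316509943/76466 = 18198576179/4396795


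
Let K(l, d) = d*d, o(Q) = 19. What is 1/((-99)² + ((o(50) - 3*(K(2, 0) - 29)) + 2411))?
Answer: 1/12318 ≈ 8.1182e-5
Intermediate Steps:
K(l, d) = d²
1/((-99)² + ((o(50) - 3*(K(2, 0) - 29)) + 2411)) = 1/((-99)² + ((19 - 3*(0² - 29)) + 2411)) = 1/(9801 + ((19 - 3*(0 - 29)) + 2411)) = 1/(9801 + ((19 - 3*(-29)) + 2411)) = 1/(9801 + ((19 + 87) + 2411)) = 1/(9801 + (106 + 2411)) = 1/(9801 + 2517) = 1/12318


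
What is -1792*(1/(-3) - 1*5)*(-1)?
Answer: -28672/3 ≈ -9557.3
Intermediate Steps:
-1792*(1/(-3) - 1*5)*(-1) = -1792*(-⅓ - 5)*(-1) = -(-28672)*(-1)/3 = -1792*16/3 = -28672/3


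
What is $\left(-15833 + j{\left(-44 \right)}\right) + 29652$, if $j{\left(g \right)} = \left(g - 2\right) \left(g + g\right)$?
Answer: $17867$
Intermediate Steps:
$j{\left(g \right)} = 2 g \left(-2 + g\right)$ ($j{\left(g \right)} = \left(-2 + g\right) 2 g = 2 g \left(-2 + g\right)$)
$\left(-15833 + j{\left(-44 \right)}\right) + 29652 = \left(-15833 + 2 \left(-44\right) \left(-2 - 44\right)\right) + 29652 = \left(-15833 + 2 \left(-44\right) \left(-46\right)\right) + 29652 = \left(-15833 + 4048\right) + 29652 = -11785 + 29652 = 17867$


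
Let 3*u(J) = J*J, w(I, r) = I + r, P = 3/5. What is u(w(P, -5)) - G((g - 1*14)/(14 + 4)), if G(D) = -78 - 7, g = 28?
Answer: 6859/75 ≈ 91.453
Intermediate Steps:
P = ⅗ (P = 3*(⅕) = ⅗ ≈ 0.60000)
G(D) = -85
u(J) = J²/3 (u(J) = (J*J)/3 = J²/3)
u(w(P, -5)) - G((g - 1*14)/(14 + 4)) = (⅗ - 5)²/3 - 1*(-85) = (-22/5)²/3 + 85 = (⅓)*(484/25) + 85 = 484/75 + 85 = 6859/75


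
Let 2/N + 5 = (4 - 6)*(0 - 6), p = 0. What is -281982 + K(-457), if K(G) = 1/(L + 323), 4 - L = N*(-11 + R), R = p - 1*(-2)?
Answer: -650532467/2307 ≈ -2.8198e+5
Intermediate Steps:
R = 2 (R = 0 - 1*(-2) = 0 + 2 = 2)
N = 2/7 (N = 2/(-5 + (4 - 6)*(0 - 6)) = 2/(-5 - 2*(-6)) = 2/(-5 + 12) = 2/7 ≈ 0.28571)
L = 46/7 (L = 4 - 2*(-11 + 2)/7 = 4 - 2*(-9)/7 = 4 - 1*(-18/7) = 4 + 18/7 = 46/7 ≈ 6.5714)
K(G) = 7/2307 (K(G) = 1/(46/7 + 323) = 1/(2307/7) = 7/2307)
-281982 + K(-457) = -281982 + 7/2307 = -650532467/2307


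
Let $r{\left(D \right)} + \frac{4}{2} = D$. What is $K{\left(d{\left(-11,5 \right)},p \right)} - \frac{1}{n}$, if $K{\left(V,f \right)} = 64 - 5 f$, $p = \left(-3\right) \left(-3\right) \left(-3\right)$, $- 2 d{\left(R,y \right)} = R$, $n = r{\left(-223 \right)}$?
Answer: $\frac{44776}{225} \approx 199.0$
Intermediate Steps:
$r{\left(D \right)} = -2 + D$
$n = -225$ ($n = -2 - 223 = -225$)
$d{\left(R,y \right)} = - \frac{R}{2}$
$p = -27$ ($p = 9 \left(-3\right) = -27$)
$K{\left(d{\left(-11,5 \right)},p \right)} - \frac{1}{n} = \left(64 - -135\right) - \frac{1}{-225} = \left(64 + 135\right) - - \frac{1}{225} = 199 + \frac{1}{225} = \frac{44776}{225}$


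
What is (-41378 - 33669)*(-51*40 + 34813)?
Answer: -2459515331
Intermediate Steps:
(-41378 - 33669)*(-51*40 + 34813) = -75047*(-2040 + 34813) = -75047*32773 = -2459515331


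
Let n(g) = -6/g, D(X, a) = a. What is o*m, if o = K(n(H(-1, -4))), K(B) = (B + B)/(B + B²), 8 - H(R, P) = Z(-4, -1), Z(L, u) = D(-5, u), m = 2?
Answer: 12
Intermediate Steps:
Z(L, u) = u
H(R, P) = 9 (H(R, P) = 8 - 1*(-1) = 8 + 1 = 9)
K(B) = 2*B/(B + B²) (K(B) = (2*B)/(B + B²) = 2*B/(B + B²))
o = 6 (o = 2/(1 - 6/9) = 2/(1 - 6*⅑) = 2/(1 - ⅔) = 2/(⅓) = 2*3 = 6)
o*m = 6*2 = 12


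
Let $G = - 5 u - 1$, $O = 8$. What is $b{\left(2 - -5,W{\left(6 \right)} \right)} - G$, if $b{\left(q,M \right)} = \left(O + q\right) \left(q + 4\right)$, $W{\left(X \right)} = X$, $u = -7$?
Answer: $131$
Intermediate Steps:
$b{\left(q,M \right)} = \left(4 + q\right) \left(8 + q\right)$ ($b{\left(q,M \right)} = \left(8 + q\right) \left(q + 4\right) = \left(8 + q\right) \left(4 + q\right) = \left(4 + q\right) \left(8 + q\right)$)
$G = 34$ ($G = \left(-5\right) \left(-7\right) - 1 = 35 - 1 = 34$)
$b{\left(2 - -5,W{\left(6 \right)} \right)} - G = \left(32 + \left(2 - -5\right)^{2} + 12 \left(2 - -5\right)\right) - 34 = \left(32 + \left(2 + 5\right)^{2} + 12 \left(2 + 5\right)\right) - 34 = \left(32 + 7^{2} + 12 \cdot 7\right) - 34 = \left(32 + 49 + 84\right) - 34 = 165 - 34 = 131$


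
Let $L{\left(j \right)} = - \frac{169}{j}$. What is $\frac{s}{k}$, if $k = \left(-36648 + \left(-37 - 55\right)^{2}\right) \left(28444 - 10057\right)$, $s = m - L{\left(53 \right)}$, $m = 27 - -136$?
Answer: $- \frac{367}{1144400751} \approx -3.2069 \cdot 10^{-7}$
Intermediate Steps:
$m = 163$ ($m = 27 + 136 = 163$)
$s = \frac{8808}{53}$ ($s = 163 - - \frac{169}{53} = 163 + \frac{169}{53} = \frac{8808}{53} \approx 166.19$)
$k = -518219208$ ($k = \left(-36648 + \left(-92\right)^{2}\right) 18387 = \left(-36648 + 8464\right) 18387 = \left(-28184\right) 18387 = -518219208$)
$\frac{s}{k} = \frac{8808}{53 \left(-518219208\right)} = \frac{8808}{53} \left(- \frac{1}{518219208}\right) = - \frac{367}{1144400751}$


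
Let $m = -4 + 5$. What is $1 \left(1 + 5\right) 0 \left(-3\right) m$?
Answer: $0$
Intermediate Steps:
$m = 1$
$1 \left(1 + 5\right) 0 \left(-3\right) m = 1 \left(1 + 5\right) 0 \left(-3\right) 1 = 1 \cdot 6 \cdot 0 \left(-3\right) 1 = 1 \cdot 0 \left(-3\right) 1 = 0 \left(-3\right) 1 = 0 \cdot 1 = 0$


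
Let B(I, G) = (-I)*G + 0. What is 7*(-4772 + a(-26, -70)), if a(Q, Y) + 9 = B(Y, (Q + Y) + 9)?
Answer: -76097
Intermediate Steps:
B(I, G) = -G*I (B(I, G) = -G*I + 0 = -G*I)
a(Q, Y) = -9 - Y*(9 + Q + Y) (a(Q, Y) = -9 - ((Q + Y) + 9)*Y = -9 - (9 + Q + Y)*Y = -9 - Y*(9 + Q + Y))
7*(-4772 + a(-26, -70)) = 7*(-4772 + (-9 - 1*(-70)*(9 - 26 - 70))) = 7*(-4772 + (-9 - 1*(-70)*(-87))) = 7*(-4772 + (-9 - 6090)) = 7*(-4772 - 6099) = 7*(-10871) = -76097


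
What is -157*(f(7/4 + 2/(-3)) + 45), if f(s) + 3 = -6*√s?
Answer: -6594 + 157*√39 ≈ -5613.5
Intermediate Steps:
f(s) = -3 - 6*√s
-157*(f(7/4 + 2/(-3)) + 45) = -157*((-3 - 6*√(7/4 + 2/(-3))) + 45) = -157*((-3 - 6*√(7*(¼) + 2*(-⅓))) + 45) = -157*((-3 - 6*√(7/4 - ⅔)) + 45) = -157*((-3 - √39) + 45) = -157*(42 - √39) = -6594 + 157*√39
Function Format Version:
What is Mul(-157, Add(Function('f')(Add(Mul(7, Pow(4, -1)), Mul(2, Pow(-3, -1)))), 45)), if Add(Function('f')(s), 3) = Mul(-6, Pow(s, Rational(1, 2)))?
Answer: Add(-6594, Mul(157, Pow(39, Rational(1, 2)))) ≈ -5613.5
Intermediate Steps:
Function('f')(s) = Add(-3, Mul(-6, Pow(s, Rational(1, 2))))
Mul(-157, Add(Function('f')(Add(Mul(7, Pow(4, -1)), Mul(2, Pow(-3, -1)))), 45)) = Mul(-157, Add(Add(-3, Mul(-6, Pow(Add(Mul(7, Pow(4, -1)), Mul(2, Pow(-3, -1))), Rational(1, 2)))), 45)) = Mul(-157, Add(Add(-3, Mul(-6, Pow(Add(Mul(7, Rational(1, 4)), Mul(2, Rational(-1, 3))), Rational(1, 2)))), 45)) = Mul(-157, Add(Add(-3, Mul(-6, Pow(Add(Rational(7, 4), Rational(-2, 3)), Rational(1, 2)))), 45)) = Mul(-157, Add(Add(-3, Mul(-6, Pow(Rational(13, 12), Rational(1, 2)))), 45)) = Mul(-157, Add(Add(-3, Mul(-6, Mul(Rational(1, 6), Pow(39, Rational(1, 2))))), 45)) = Mul(-157, Add(Add(-3, Mul(-1, Pow(39, Rational(1, 2)))), 45)) = Mul(-157, Add(42, Mul(-1, Pow(39, Rational(1, 2))))) = Add(-6594, Mul(157, Pow(39, Rational(1, 2))))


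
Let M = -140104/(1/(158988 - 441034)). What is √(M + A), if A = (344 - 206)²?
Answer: 2*√9878947957 ≈ 1.9879e+5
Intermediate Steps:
A = 19044 (A = 138² = 19044)
M = 39515772784 (M = -140104/(1/(-282046)) = -140104/(-1/282046) = -140104*(-282046) = 39515772784)
√(M + A) = √(39515772784 + 19044) = √39515791828 = 2*√9878947957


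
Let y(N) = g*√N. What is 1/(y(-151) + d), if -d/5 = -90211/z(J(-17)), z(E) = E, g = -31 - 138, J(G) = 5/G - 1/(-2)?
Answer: 107351090/235189119979739 + 8281*I*√151/235189119979739 ≈ 4.5645e-7 + 4.3267e-10*I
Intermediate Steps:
J(G) = ½ + 5/G (J(G) = 5/G - 1*(-½) = 5/G + ½ = ½ + 5/G)
g = -169
y(N) = -169*√N
d = 15335870/7 (d = -(-451055)/((½)*(10 - 17)/(-17)) = -(-451055)/((½)*(-1/17)*(-7)) = -(-451055)/7/34 = -(-451055)*34/7 = -5*(-3067174/7) = 15335870/7 ≈ 2.1908e+6)
1/(y(-151) + d) = 1/(-169*I*√151 + 15335870/7) = 1/(15335870/7 - 169*I*√151)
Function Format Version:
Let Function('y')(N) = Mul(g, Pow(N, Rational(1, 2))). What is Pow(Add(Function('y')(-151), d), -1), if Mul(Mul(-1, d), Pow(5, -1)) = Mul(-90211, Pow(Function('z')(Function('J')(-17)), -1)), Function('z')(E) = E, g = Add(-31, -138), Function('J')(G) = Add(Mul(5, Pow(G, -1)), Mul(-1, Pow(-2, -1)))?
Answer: Add(Rational(107351090, 235189119979739), Mul(Rational(8281, 235189119979739), I, Pow(151, Rational(1, 2)))) ≈ Add(4.5645e-7, Mul(4.3267e-10, I))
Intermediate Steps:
Function('J')(G) = Add(Rational(1, 2), Mul(5, Pow(G, -1))) (Function('J')(G) = Add(Mul(5, Pow(G, -1)), Mul(-1, Rational(-1, 2))) = Add(Mul(5, Pow(G, -1)), Rational(1, 2)) = Add(Rational(1, 2), Mul(5, Pow(G, -1))))
g = -169
Function('y')(N) = Mul(-169, Pow(N, Rational(1, 2)))
d = Rational(15335870, 7) (d = Mul(-5, Mul(-90211, Pow(Mul(Rational(1, 2), Pow(-17, -1), Add(10, -17)), -1))) = Mul(-5, Mul(-90211, Pow(Mul(Rational(1, 2), Rational(-1, 17), -7), -1))) = Mul(-5, Mul(-90211, Pow(Rational(7, 34), -1))) = Mul(-5, Mul(-90211, Rational(34, 7))) = Mul(-5, Rational(-3067174, 7)) = Rational(15335870, 7) ≈ 2.1908e+6)
Pow(Add(Function('y')(-151), d), -1) = Pow(Add(Mul(-169, Pow(-151, Rational(1, 2))), Rational(15335870, 7)), -1) = Pow(Add(Mul(-169, Mul(I, Pow(151, Rational(1, 2)))), Rational(15335870, 7)), -1) = Pow(Add(Mul(-169, I, Pow(151, Rational(1, 2))), Rational(15335870, 7)), -1) = Pow(Add(Rational(15335870, 7), Mul(-169, I, Pow(151, Rational(1, 2)))), -1)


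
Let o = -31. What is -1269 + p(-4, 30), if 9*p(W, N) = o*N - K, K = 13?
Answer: -12364/9 ≈ -1373.8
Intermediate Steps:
p(W, N) = -13/9 - 31*N/9 (p(W, N) = (-31*N - 1*13)/9 = (-31*N - 13)/9 = (-13 - 31*N)/9 = -13/9 - 31*N/9)
-1269 + p(-4, 30) = -1269 + (-13/9 - 31/9*30) = -1269 + (-13/9 - 310/3) = -1269 - 943/9 = -12364/9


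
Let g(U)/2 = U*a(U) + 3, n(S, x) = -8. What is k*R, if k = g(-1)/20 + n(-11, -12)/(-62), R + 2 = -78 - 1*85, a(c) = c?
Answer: -2706/31 ≈ -87.290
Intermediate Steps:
g(U) = 6 + 2*U² (g(U) = 2*(U*U + 3) = 2*(U² + 3) = 2*(3 + U²) = 6 + 2*U²)
R = -165 (R = -2 + (-78 - 1*85) = -2 + (-78 - 85) = -2 - 163 = -165)
k = 82/155 (k = (6 + 2*(-1)²)/20 - 8/(-62) = (6 + 2*1)*(1/20) - 8*(-1/62) = (6 + 2)*(1/20) + 4/31 = 8*(1/20) + 4/31 = ⅖ + 4/31 = 82/155 ≈ 0.52903)
k*R = (82/155)*(-165) = -2706/31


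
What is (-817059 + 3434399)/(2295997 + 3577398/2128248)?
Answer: 84399221520/74037190919 ≈ 1.1400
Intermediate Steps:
(-817059 + 3434399)/(2295997 + 3577398/2128248) = 2617340/(2295997 + 3577398*(1/2128248)) = 2617340/(2295997 + 596233/354708) = 2617340/(814409100109/354708) = 2617340*(354708/814409100109) = 84399221520/74037190919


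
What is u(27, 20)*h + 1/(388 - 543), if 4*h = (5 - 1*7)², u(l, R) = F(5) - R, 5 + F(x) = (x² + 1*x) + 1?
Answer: 929/155 ≈ 5.9935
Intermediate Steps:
F(x) = -4 + x + x² (F(x) = -5 + ((x² + 1*x) + 1) = -5 + ((x² + x) + 1) = -5 + ((x + x²) + 1) = -5 + (1 + x + x²) = -4 + x + x²)
u(l, R) = 26 - R (u(l, R) = (-4 + 5 + 5²) - R = (-4 + 5 + 25) - R = 26 - R)
h = 1 (h = (5 - 1*7)²/4 = (5 - 7)²/4 = (¼)*(-2)² = (¼)*4 = 1)
u(27, 20)*h + 1/(388 - 543) = (26 - 1*20)*1 + 1/(388 - 543) = (26 - 20)*1 + 1/(-155) = 6*1 - 1/155 = 6 - 1/155 = 929/155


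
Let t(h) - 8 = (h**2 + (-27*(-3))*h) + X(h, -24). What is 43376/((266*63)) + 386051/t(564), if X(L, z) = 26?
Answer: 11125119361/3048397506 ≈ 3.6495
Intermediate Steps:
t(h) = 34 + h**2 + 81*h (t(h) = 8 + ((h**2 + (-27*(-3))*h) + 26) = 8 + ((h**2 + 81*h) + 26) = 8 + (26 + h**2 + 81*h) = 34 + h**2 + 81*h)
43376/((266*63)) + 386051/t(564) = 43376/((266*63)) + 386051/(34 + 564**2 + 81*564) = 43376/16758 + 386051/(34 + 318096 + 45684) = 43376*(1/16758) + 386051/363814 = 21688/8379 + 386051*(1/363814) = 21688/8379 + 386051/363814 = 11125119361/3048397506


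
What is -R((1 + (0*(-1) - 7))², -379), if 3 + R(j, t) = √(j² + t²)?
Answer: 3 - √144937 ≈ -377.71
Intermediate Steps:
R(j, t) = -3 + √(j² + t²)
-R((1 + (0*(-1) - 7))², -379) = -(-3 + √(((1 + (0*(-1) - 7))²)² + (-379)²)) = -(-3 + √(((1 + (0 - 7))²)² + 143641)) = -(-3 + √(((1 - 7)²)² + 143641)) = -(-3 + √(((-6)²)² + 143641)) = -(-3 + √(36² + 143641)) = -(-3 + √(1296 + 143641)) = -(-3 + √144937) = 3 - √144937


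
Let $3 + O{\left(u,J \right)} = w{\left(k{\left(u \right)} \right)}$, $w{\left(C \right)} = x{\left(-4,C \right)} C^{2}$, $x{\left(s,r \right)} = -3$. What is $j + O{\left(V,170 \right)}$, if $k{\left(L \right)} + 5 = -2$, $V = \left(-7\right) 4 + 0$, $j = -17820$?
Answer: $-17970$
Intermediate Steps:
$V = -28$ ($V = -28 + 0 = -28$)
$k{\left(L \right)} = -7$ ($k{\left(L \right)} = -5 - 2 = -7$)
$w{\left(C \right)} = - 3 C^{2}$
$O{\left(u,J \right)} = -150$ ($O{\left(u,J \right)} = -3 - 3 \left(-7\right)^{2} = -3 - 147 = -150$)
$j + O{\left(V,170 \right)} = -17820 - 150 = -17970$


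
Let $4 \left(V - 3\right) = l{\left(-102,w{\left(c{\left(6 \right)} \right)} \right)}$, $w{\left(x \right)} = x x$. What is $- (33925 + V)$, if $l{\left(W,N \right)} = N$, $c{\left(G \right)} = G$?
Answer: $-33937$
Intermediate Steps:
$w{\left(x \right)} = x^{2}$
$V = 12$ ($V = 3 + \frac{6^{2}}{4} = 3 + \frac{1}{4} \cdot 36 = 3 + 9 = 12$)
$- (33925 + V) = - (33925 + 12) = \left(-1\right) 33937 = -33937$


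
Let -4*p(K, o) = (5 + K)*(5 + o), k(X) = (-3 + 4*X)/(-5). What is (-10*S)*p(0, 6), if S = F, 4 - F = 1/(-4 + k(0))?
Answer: 20075/34 ≈ 590.44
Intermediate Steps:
k(X) = 3/5 - 4*X/5 (k(X) = (-3 + 4*X)*(-1/5) = 3/5 - 4*X/5)
p(K, o) = -(5 + K)*(5 + o)/4
F = 73/17 (F = 4 - 1/(-4 + (3/5 - 4/5*0)) = 4 - 1/(-4 + (3/5 + 0)) = 4 - 1/(-4 + 3/5) = 4 - 1/(-17/5) = 4 - 1*(-5/17) = 4 + 5/17 = 73/17 ≈ 4.2941)
S = 73/17 ≈ 4.2941
(-10*S)*p(0, 6) = (-10*73/17)*(-25/4 - 5/4*0 - 5/4*6 - 1/4*0*6) = -730*(-25/4 + 0 - 15/2 + 0)/17 = -730/17*(-55/4) = 20075/34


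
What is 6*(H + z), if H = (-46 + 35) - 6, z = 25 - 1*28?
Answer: -120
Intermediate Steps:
z = -3 (z = 25 - 28 = -3)
H = -17 (H = -11 - 6 = -17)
6*(H + z) = 6*(-17 - 3) = 6*(-20) = -120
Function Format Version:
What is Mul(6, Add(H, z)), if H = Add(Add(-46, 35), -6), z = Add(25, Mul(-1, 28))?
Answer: -120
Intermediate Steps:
z = -3 (z = Add(25, -28) = -3)
H = -17 (H = Add(-11, -6) = -17)
Mul(6, Add(H, z)) = Mul(6, Add(-17, -3)) = Mul(6, -20) = -120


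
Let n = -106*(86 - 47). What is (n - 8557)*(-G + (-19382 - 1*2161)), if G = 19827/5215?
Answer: 203720595036/745 ≈ 2.7345e+8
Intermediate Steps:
G = 19827/5215 (G = 19827*(1/5215) = 19827/5215 ≈ 3.8019)
n = -4134 (n = -106*39 = -4134)
(n - 8557)*(-G + (-19382 - 1*2161)) = (-4134 - 8557)*(-1*19827/5215 + (-19382 - 1*2161)) = -12691*(-19827/5215 + (-19382 - 2161)) = -12691*(-19827/5215 - 21543) = -12691*(-112366572/5215) = 203720595036/745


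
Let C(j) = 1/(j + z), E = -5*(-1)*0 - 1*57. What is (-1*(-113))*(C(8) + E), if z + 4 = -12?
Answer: -51641/8 ≈ -6455.1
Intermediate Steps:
z = -16 (z = -4 - 12 = -16)
E = -57 (E = 5*0 - 57 = 0 - 57 = -57)
C(j) = 1/(-16 + j) (C(j) = 1/(j - 16) = 1/(-16 + j))
(-1*(-113))*(C(8) + E) = (-1*(-113))*(1/(-16 + 8) - 57) = 113*(1/(-8) - 57) = 113*(-1/8 - 57) = 113*(-457/8) = -51641/8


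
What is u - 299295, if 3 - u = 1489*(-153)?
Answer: -71475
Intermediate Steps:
u = 227820 (u = 3 - 1489*(-153) = 3 - 1*(-227817) = 3 + 227817 = 227820)
u - 299295 = 227820 - 299295 = -71475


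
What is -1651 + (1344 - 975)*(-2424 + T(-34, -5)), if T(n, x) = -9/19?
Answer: -17029354/19 ≈ -8.9628e+5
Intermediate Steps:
T(n, x) = -9/19 (T(n, x) = -9*1/19 = -9/19)
-1651 + (1344 - 975)*(-2424 + T(-34, -5)) = -1651 + (1344 - 975)*(-2424 - 9/19) = -1651 + 369*(-46065/19) = -1651 - 16997985/19 = -17029354/19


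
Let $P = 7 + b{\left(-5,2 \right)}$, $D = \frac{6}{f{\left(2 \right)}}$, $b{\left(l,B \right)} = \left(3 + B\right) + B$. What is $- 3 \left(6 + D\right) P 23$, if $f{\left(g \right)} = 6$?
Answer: $-6762$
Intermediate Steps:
$b{\left(l,B \right)} = 3 + 2 B$
$D = 1$ ($D = \frac{6}{6} = 6 \cdot \frac{1}{6} = 1$)
$P = 14$ ($P = 7 + \left(3 + 2 \cdot 2\right) = 7 + \left(3 + 4\right) = 7 + 7 = 14$)
$- 3 \left(6 + D\right) P 23 = - 3 \left(6 + 1\right) 14 \cdot 23 = \left(-3\right) 7 \cdot 14 \cdot 23 = \left(-21\right) 14 \cdot 23 = \left(-294\right) 23 = -6762$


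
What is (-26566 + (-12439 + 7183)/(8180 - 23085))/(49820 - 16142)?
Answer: -197980487/250985295 ≈ -0.78881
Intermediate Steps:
(-26566 + (-12439 + 7183)/(8180 - 23085))/(49820 - 16142) = (-26566 - 5256/(-14905))/33678 = (-26566 - 5256*(-1/14905))*(1/33678) = (-26566 + 5256/14905)*(1/33678) = -395960974/14905*1/33678 = -197980487/250985295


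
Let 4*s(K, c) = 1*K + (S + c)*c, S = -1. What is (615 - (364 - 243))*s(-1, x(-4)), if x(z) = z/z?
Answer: -247/2 ≈ -123.50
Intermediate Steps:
x(z) = 1
s(K, c) = K/4 + c*(-1 + c)/4 (s(K, c) = (1*K + (-1 + c)*c)/4 = (K + c*(-1 + c))/4 = K/4 + c*(-1 + c)/4)
(615 - (364 - 243))*s(-1, x(-4)) = (615 - (364 - 243))*(-1/4*1 + (1/4)*(-1) + (1/4)*1**2) = (615 - 1*121)*(-1/4 - 1/4 + (1/4)*1) = (615 - 121)*(-1/4 - 1/4 + 1/4) = 494*(-1/4) = -247/2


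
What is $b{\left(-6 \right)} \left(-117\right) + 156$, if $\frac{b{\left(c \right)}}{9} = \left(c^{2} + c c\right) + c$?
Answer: $-69342$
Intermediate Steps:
$b{\left(c \right)} = 9 c + 18 c^{2}$ ($b{\left(c \right)} = 9 \left(\left(c^{2} + c c\right) + c\right) = 9 \left(\left(c^{2} + c^{2}\right) + c\right) = 9 \left(2 c^{2} + c\right) = 9 \left(c + 2 c^{2}\right) = 9 c + 18 c^{2}$)
$b{\left(-6 \right)} \left(-117\right) + 156 = 9 \left(-6\right) \left(1 + 2 \left(-6\right)\right) \left(-117\right) + 156 = 9 \left(-6\right) \left(1 - 12\right) \left(-117\right) + 156 = 9 \left(-6\right) \left(-11\right) \left(-117\right) + 156 = 594 \left(-117\right) + 156 = -69498 + 156 = -69342$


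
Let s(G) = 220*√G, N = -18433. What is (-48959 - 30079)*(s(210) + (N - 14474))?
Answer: 2600903466 - 17388360*√210 ≈ 2.3489e+9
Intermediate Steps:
(-48959 - 30079)*(s(210) + (N - 14474)) = (-48959 - 30079)*(220*√210 + (-18433 - 14474)) = -79038*(220*√210 - 32907) = -79038*(-32907 + 220*√210) = 2600903466 - 17388360*√210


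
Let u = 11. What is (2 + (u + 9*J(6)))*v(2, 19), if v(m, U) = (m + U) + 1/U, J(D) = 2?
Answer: 12400/19 ≈ 652.63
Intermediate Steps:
v(m, U) = U + m + 1/U (v(m, U) = (U + m) + 1/U = U + m + 1/U)
(2 + (u + 9*J(6)))*v(2, 19) = (2 + (11 + 9*2))*(19 + 2 + 1/19) = (2 + (11 + 18))*(19 + 2 + 1/19) = (2 + 29)*(400/19) = 31*(400/19) = 12400/19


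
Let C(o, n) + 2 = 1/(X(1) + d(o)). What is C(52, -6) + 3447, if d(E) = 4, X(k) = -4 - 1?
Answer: 3444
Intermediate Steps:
X(k) = -5
C(o, n) = -3 (C(o, n) = -2 + 1/(-5 + 4) = -2 + 1/(-1) = -2 - 1 = -3)
C(52, -6) + 3447 = -3 + 3447 = 3444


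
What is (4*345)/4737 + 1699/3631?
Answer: 4352981/5733349 ≈ 0.75924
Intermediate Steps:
(4*345)/4737 + 1699/3631 = 1380*(1/4737) + 1699*(1/3631) = 460/1579 + 1699/3631 = 4352981/5733349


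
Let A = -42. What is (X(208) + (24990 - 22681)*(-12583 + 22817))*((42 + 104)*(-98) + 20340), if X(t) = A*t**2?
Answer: 131577330976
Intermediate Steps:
X(t) = -42*t**2
(X(208) + (24990 - 22681)*(-12583 + 22817))*((42 + 104)*(-98) + 20340) = (-42*208**2 + (24990 - 22681)*(-12583 + 22817))*((42 + 104)*(-98) + 20340) = (-42*43264 + 2309*10234)*(146*(-98) + 20340) = (-1817088 + 23630306)*(-14308 + 20340) = 21813218*6032 = 131577330976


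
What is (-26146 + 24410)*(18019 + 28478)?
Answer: -80718792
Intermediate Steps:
(-26146 + 24410)*(18019 + 28478) = -1736*46497 = -80718792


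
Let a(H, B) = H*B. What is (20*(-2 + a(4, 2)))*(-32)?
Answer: -3840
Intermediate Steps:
a(H, B) = B*H
(20*(-2 + a(4, 2)))*(-32) = (20*(-2 + 2*4))*(-32) = (20*(-2 + 8))*(-32) = (20*6)*(-32) = 120*(-32) = -3840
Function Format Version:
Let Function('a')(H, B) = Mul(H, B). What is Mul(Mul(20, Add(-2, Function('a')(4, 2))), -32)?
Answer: -3840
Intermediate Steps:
Function('a')(H, B) = Mul(B, H)
Mul(Mul(20, Add(-2, Function('a')(4, 2))), -32) = Mul(Mul(20, Add(-2, Mul(2, 4))), -32) = Mul(Mul(20, Add(-2, 8)), -32) = Mul(Mul(20, 6), -32) = Mul(120, -32) = -3840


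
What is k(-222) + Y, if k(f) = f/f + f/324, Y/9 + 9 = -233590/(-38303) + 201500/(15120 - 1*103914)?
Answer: -471619410623/10203229746 ≈ -46.223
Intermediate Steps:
Y = -8793176639/188948699 (Y = -81 + 9*(-233590/(-38303) + 201500/(15120 - 1*103914)) = -81 + 9*(-233590*(-1/38303) + 201500/(15120 - 103914)) = -81 + 9*(233590/38303 + 201500/(-88794)) = -81 + 9*(233590/38303 + 201500*(-1/88794)) = -81 + 9*(233590/38303 - 100750/44397) = -81 + 9*(6511667980/1700538291) = -81 + 6511667980/188948699 = -8793176639/188948699 ≈ -46.537)
k(f) = 1 + f/324 (k(f) = 1 + f*(1/324) = 1 + f/324)
k(-222) + Y = (1 + (1/324)*(-222)) - 8793176639/188948699 = (1 - 37/54) - 8793176639/188948699 = 17/54 - 8793176639/188948699 = -471619410623/10203229746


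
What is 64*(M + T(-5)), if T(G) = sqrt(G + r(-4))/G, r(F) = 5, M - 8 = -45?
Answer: -2368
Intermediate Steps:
M = -37 (M = 8 - 45 = -37)
T(G) = sqrt(5 + G)/G (T(G) = sqrt(G + 5)/G = sqrt(5 + G)/G)
64*(M + T(-5)) = 64*(-37 + sqrt(5 - 5)/(-5)) = 64*(-37 - sqrt(0)/5) = 64*(-37 - 1/5*0) = 64*(-37 + 0) = 64*(-37) = -2368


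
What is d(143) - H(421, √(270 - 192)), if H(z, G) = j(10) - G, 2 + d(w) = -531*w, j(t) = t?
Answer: -75945 + √78 ≈ -75936.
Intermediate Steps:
d(w) = -2 - 531*w
H(z, G) = 10 - G
d(143) - H(421, √(270 - 192)) = (-2 - 531*143) - (10 - √(270 - 192)) = (-2 - 75933) - (10 - √78) = -75935 + (-10 + √78) = -75945 + √78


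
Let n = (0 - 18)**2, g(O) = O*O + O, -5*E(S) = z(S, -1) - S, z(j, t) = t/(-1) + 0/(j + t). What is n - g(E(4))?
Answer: 8076/25 ≈ 323.04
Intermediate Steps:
z(j, t) = -t (z(j, t) = t*(-1) + 0 = -t + 0 = -t)
E(S) = -1/5 + S/5 (E(S) = -(-1*(-1) - S)/5 = -(1 - S)/5 = -1/5 + S/5)
g(O) = O + O**2 (g(O) = O**2 + O = O + O**2)
n = 324 (n = (-18)**2 = 324)
n - g(E(4)) = 324 - (-1/5 + (1/5)*4)*(1 + (-1/5 + (1/5)*4)) = 324 - (-1/5 + 4/5)*(1 + (-1/5 + 4/5)) = 324 - 3*(1 + 3/5)/5 = 324 - 3*8/(5*5) = 324 - 1*24/25 = 324 - 24/25 = 8076/25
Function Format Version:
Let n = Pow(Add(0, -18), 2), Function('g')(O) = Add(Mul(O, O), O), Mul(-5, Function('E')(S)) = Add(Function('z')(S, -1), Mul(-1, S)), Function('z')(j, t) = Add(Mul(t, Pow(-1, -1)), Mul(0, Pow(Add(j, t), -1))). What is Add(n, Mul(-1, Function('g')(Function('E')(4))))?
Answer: Rational(8076, 25) ≈ 323.04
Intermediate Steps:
Function('z')(j, t) = Mul(-1, t) (Function('z')(j, t) = Add(Mul(t, -1), 0) = Add(Mul(-1, t), 0) = Mul(-1, t))
Function('E')(S) = Add(Rational(-1, 5), Mul(Rational(1, 5), S)) (Function('E')(S) = Mul(Rational(-1, 5), Add(Mul(-1, -1), Mul(-1, S))) = Mul(Rational(-1, 5), Add(1, Mul(-1, S))) = Add(Rational(-1, 5), Mul(Rational(1, 5), S)))
Function('g')(O) = Add(O, Pow(O, 2)) (Function('g')(O) = Add(Pow(O, 2), O) = Add(O, Pow(O, 2)))
n = 324 (n = Pow(-18, 2) = 324)
Add(n, Mul(-1, Function('g')(Function('E')(4)))) = Add(324, Mul(-1, Mul(Add(Rational(-1, 5), Mul(Rational(1, 5), 4)), Add(1, Add(Rational(-1, 5), Mul(Rational(1, 5), 4)))))) = Add(324, Mul(-1, Mul(Add(Rational(-1, 5), Rational(4, 5)), Add(1, Add(Rational(-1, 5), Rational(4, 5)))))) = Add(324, Mul(-1, Mul(Rational(3, 5), Add(1, Rational(3, 5))))) = Add(324, Mul(-1, Mul(Rational(3, 5), Rational(8, 5)))) = Add(324, Mul(-1, Rational(24, 25))) = Add(324, Rational(-24, 25)) = Rational(8076, 25)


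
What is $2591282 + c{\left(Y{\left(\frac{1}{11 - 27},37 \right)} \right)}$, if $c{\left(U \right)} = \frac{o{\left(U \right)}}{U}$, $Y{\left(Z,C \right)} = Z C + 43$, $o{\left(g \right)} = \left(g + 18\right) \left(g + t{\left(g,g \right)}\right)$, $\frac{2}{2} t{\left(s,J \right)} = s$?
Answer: $\frac{20731195}{8} \approx 2.5914 \cdot 10^{6}$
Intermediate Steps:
$t{\left(s,J \right)} = s$
$o{\left(g \right)} = 2 g \left(18 + g\right)$ ($o{\left(g \right)} = \left(g + 18\right) \left(g + g\right) = \left(18 + g\right) 2 g = 2 g \left(18 + g\right)$)
$Y{\left(Z,C \right)} = 43 + C Z$ ($Y{\left(Z,C \right)} = C Z + 43 = 43 + C Z$)
$c{\left(U \right)} = 36 + 2 U$ ($c{\left(U \right)} = \frac{2 U \left(18 + U\right)}{U} = 36 + 2 U$)
$2591282 + c{\left(Y{\left(\frac{1}{11 - 27},37 \right)} \right)} = 2591282 + \left(36 + 2 \left(43 + \frac{37}{11 - 27}\right)\right) = 2591282 + \left(36 + 2 \left(43 + \frac{37}{-16}\right)\right) = 2591282 + \left(36 + 2 \left(43 + 37 \left(- \frac{1}{16}\right)\right)\right) = 2591282 + \left(36 + 2 \left(43 - \frac{37}{16}\right)\right) = 2591282 + \left(36 + 2 \cdot \frac{651}{16}\right) = 2591282 + \left(36 + \frac{651}{8}\right) = 2591282 + \frac{939}{8} = \frac{20731195}{8}$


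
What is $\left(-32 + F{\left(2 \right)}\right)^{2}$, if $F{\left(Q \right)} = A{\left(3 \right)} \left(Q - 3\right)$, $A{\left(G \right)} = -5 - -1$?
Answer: $784$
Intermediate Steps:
$A{\left(G \right)} = -4$ ($A{\left(G \right)} = -5 + 1 = -4$)
$F{\left(Q \right)} = 12 - 4 Q$ ($F{\left(Q \right)} = - 4 \left(Q - 3\right) = - 4 \left(-3 + Q\right) = 12 - 4 Q$)
$\left(-32 + F{\left(2 \right)}\right)^{2} = \left(-32 + \left(12 - 8\right)\right)^{2} = \left(-32 + 4\right)^{2} = \left(-28\right)^{2} = 784$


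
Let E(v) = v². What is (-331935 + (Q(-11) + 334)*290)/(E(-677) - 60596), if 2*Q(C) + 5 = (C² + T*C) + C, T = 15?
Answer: -4975/8117 ≈ -0.61291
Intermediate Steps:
Q(C) = -5/2 + C²/2 + 8*C (Q(C) = -5/2 + ((C² + 15*C) + C)/2 = -5/2 + (C² + 16*C)/2 = -5/2 + (C²/2 + 8*C) = -5/2 + C²/2 + 8*C)
(-331935 + (Q(-11) + 334)*290)/(E(-677) - 60596) = (-331935 + ((-5/2 + (½)*(-11)² + 8*(-11)) + 334)*290)/((-677)² - 60596) = (-331935 + ((-5/2 + (½)*121 - 88) + 334)*290)/(458329 - 60596) = (-331935 + ((-5/2 + 121/2 - 88) + 334)*290)/397733 = (-331935 + (-30 + 334)*290)*(1/397733) = (-331935 + 304*290)*(1/397733) = (-331935 + 88160)*(1/397733) = -243775*1/397733 = -4975/8117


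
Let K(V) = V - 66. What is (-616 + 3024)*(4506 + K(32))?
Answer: 10768576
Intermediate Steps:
K(V) = -66 + V
(-616 + 3024)*(4506 + K(32)) = (-616 + 3024)*(4506 + (-66 + 32)) = 2408*(4506 - 34) = 2408*4472 = 10768576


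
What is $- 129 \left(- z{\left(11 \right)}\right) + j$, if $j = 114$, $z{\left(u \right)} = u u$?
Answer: $15723$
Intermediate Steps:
$z{\left(u \right)} = u^{2}$
$- 129 \left(- z{\left(11 \right)}\right) + j = - 129 \left(- 11^{2}\right) + 114 = - 129 \left(\left(-1\right) 121\right) + 114 = \left(-129\right) \left(-121\right) + 114 = 15609 + 114 = 15723$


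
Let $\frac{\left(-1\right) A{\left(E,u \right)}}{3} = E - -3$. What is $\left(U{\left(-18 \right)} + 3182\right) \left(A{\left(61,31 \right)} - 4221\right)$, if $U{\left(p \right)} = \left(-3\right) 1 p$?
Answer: $-14280468$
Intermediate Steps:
$A{\left(E,u \right)} = -9 - 3 E$ ($A{\left(E,u \right)} = - 3 \left(E - -3\right) = - 3 \left(E + 3\right) = - 3 \left(3 + E\right) = -9 - 3 E$)
$U{\left(p \right)} = - 3 p$
$\left(U{\left(-18 \right)} + 3182\right) \left(A{\left(61,31 \right)} - 4221\right) = \left(\left(-3\right) \left(-18\right) + 3182\right) \left(\left(-9 - 183\right) - 4221\right) = \left(54 + 3182\right) \left(\left(-9 - 183\right) - 4221\right) = 3236 \left(-192 - 4221\right) = 3236 \left(-4413\right) = -14280468$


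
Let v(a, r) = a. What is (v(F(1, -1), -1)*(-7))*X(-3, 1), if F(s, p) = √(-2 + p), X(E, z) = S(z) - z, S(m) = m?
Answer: 0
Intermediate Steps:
X(E, z) = 0 (X(E, z) = z - z = 0)
(v(F(1, -1), -1)*(-7))*X(-3, 1) = (√(-2 - 1)*(-7))*0 = (√(-3)*(-7))*0 = ((I*√3)*(-7))*0 = -7*I*√3*0 = 0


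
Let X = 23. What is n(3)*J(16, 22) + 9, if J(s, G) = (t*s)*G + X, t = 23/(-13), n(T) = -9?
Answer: 70290/13 ≈ 5406.9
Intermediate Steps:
t = -23/13 (t = 23*(-1/13) = -23/13 ≈ -1.7692)
J(s, G) = 23 - 23*G*s/13 (J(s, G) = (-23*s/13)*G + 23 = -23*G*s/13 + 23 = 23 - 23*G*s/13)
n(3)*J(16, 22) + 9 = -9*(23 - 23/13*22*16) + 9 = -9*(23 - 8096/13) + 9 = -9*(-7797/13) + 9 = 70173/13 + 9 = 70290/13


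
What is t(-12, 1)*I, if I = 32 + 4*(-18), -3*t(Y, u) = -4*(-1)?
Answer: 160/3 ≈ 53.333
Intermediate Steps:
t(Y, u) = -4/3 (t(Y, u) = -(-4)*(-1)/3 = -1/3*4 = -4/3)
I = -40 (I = 32 - 72 = -40)
t(-12, 1)*I = -4/3*(-40) = 160/3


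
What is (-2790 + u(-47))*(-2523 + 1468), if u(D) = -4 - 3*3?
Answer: 2957165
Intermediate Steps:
u(D) = -13 (u(D) = -4 - 9 = -13)
(-2790 + u(-47))*(-2523 + 1468) = (-2790 - 13)*(-2523 + 1468) = -2803*(-1055) = 2957165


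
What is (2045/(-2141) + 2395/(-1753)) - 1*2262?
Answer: -8498389906/3753173 ≈ -2264.3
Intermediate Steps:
(2045/(-2141) + 2395/(-1753)) - 1*2262 = (2045*(-1/2141) + 2395*(-1/1753)) - 2262 = (-2045/2141 - 2395/1753) - 2262 = -8712580/3753173 - 2262 = -8498389906/3753173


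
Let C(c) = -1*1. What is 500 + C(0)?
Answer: 499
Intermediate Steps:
C(c) = -1
500 + C(0) = 500 - 1 = 499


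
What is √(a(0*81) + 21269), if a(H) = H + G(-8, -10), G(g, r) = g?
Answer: √21261 ≈ 145.81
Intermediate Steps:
a(H) = -8 + H (a(H) = H - 8 = -8 + H)
√(a(0*81) + 21269) = √((-8 + 0*81) + 21269) = √((-8 + 0) + 21269) = √(-8 + 21269) = √21261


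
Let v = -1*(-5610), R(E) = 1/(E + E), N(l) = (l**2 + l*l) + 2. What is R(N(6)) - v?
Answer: -830279/148 ≈ -5610.0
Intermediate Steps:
N(l) = 2 + 2*l**2 (N(l) = (l**2 + l**2) + 2 = 2*l**2 + 2 = 2 + 2*l**2)
R(E) = 1/(2*E)
v = 5610
R(N(6)) - v = 1/(2*(2 + 2*6**2)) - 1*5610 = 1/(2*(2 + 2*36)) - 5610 = 1/(2*(2 + 72)) - 5610 = (1/2)/74 - 5610 = (1/2)*(1/74) - 5610 = 1/148 - 5610 = -830279/148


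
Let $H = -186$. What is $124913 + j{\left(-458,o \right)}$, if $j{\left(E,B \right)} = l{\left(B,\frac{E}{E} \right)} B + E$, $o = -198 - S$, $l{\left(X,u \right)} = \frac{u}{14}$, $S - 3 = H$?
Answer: $\frac{1742355}{14} \approx 1.2445 \cdot 10^{5}$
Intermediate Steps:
$S = -183$ ($S = 3 - 186 = -183$)
$l{\left(X,u \right)} = \frac{u}{14}$ ($l{\left(X,u \right)} = u \frac{1}{14} = \frac{u}{14}$)
$o = -15$ ($o = -198 - -183 = -198 + 183 = -15$)
$j{\left(E,B \right)} = E + \frac{B}{14}$ ($j{\left(E,B \right)} = \frac{E \frac{1}{E}}{14} B + E = \frac{1}{14} \cdot 1 B + E = \frac{B}{14} + E = E + \frac{B}{14}$)
$124913 + j{\left(-458,o \right)} = 124913 + \left(-458 + \frac{1}{14} \left(-15\right)\right) = 124913 - \frac{6427}{14} = \frac{1742355}{14}$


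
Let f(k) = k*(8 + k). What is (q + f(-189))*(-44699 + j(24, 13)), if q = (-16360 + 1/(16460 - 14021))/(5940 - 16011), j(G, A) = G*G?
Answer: -37077498941934280/24563169 ≈ -1.5095e+9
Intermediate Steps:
j(G, A) = G²
q = 39902039/24563169 (q = (-16360 + 1/2439)/(-10071) = (-16360 + 1/2439)*(-1/10071) = -39902039/2439*(-1/10071) = 39902039/24563169 ≈ 1.6245)
(q + f(-189))*(-44699 + j(24, 13)) = (39902039/24563169 - 189*(8 - 189))*(-44699 + 24²) = (39902039/24563169 - 189*(-181))*(-44699 + 576) = (39902039/24563169 + 34209)*(-44123) = (840321350360/24563169)*(-44123) = -37077498941934280/24563169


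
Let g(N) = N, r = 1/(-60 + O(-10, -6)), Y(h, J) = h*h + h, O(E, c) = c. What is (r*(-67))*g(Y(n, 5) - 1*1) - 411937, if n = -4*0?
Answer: -27187909/66 ≈ -4.1194e+5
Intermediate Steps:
n = 0
Y(h, J) = h + h² (Y(h, J) = h² + h = h + h²)
r = -1/66 (r = 1/(-60 - 6) = 1/(-66) = -1/66 ≈ -0.015152)
(r*(-67))*g(Y(n, 5) - 1*1) - 411937 = (-1/66*(-67))*(0*(1 + 0) - 1*1) - 411937 = 67*(0*1 - 1)/66 - 411937 = 67*(0 - 1)/66 - 411937 = (67/66)*(-1) - 411937 = -67/66 - 411937 = -27187909/66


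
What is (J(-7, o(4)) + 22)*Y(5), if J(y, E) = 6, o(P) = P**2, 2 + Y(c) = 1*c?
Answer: 84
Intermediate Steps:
Y(c) = -2 + c (Y(c) = -2 + 1*c = -2 + c)
(J(-7, o(4)) + 22)*Y(5) = (6 + 22)*(-2 + 5) = 28*3 = 84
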